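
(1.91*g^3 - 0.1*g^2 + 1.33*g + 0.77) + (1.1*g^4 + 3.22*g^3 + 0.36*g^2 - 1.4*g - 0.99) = 1.1*g^4 + 5.13*g^3 + 0.26*g^2 - 0.0699999999999998*g - 0.22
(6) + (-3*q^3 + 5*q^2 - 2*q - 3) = -3*q^3 + 5*q^2 - 2*q + 3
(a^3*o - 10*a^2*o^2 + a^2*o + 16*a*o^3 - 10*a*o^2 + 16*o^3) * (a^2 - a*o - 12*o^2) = a^5*o - 11*a^4*o^2 + a^4*o + 14*a^3*o^3 - 11*a^3*o^2 + 104*a^2*o^4 + 14*a^2*o^3 - 192*a*o^5 + 104*a*o^4 - 192*o^5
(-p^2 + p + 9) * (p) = -p^3 + p^2 + 9*p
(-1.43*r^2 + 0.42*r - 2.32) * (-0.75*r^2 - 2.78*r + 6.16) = 1.0725*r^4 + 3.6604*r^3 - 8.2364*r^2 + 9.0368*r - 14.2912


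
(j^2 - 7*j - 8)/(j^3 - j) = (j - 8)/(j*(j - 1))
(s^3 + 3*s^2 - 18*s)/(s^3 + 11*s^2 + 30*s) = (s - 3)/(s + 5)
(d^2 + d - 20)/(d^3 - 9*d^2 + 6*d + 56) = (d + 5)/(d^2 - 5*d - 14)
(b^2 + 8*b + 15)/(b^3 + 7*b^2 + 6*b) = (b^2 + 8*b + 15)/(b*(b^2 + 7*b + 6))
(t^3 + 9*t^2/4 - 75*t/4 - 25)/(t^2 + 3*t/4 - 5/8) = 2*(t^2 + t - 20)/(2*t - 1)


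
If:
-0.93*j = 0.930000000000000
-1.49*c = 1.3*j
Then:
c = 0.87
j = -1.00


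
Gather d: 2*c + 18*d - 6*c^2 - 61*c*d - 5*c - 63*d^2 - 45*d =-6*c^2 - 3*c - 63*d^2 + d*(-61*c - 27)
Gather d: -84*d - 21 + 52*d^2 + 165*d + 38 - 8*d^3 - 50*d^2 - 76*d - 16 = -8*d^3 + 2*d^2 + 5*d + 1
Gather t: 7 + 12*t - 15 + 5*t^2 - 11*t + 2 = 5*t^2 + t - 6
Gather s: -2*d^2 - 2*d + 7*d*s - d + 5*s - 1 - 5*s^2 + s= -2*d^2 - 3*d - 5*s^2 + s*(7*d + 6) - 1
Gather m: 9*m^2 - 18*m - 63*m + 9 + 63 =9*m^2 - 81*m + 72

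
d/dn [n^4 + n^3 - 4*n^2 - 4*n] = 4*n^3 + 3*n^2 - 8*n - 4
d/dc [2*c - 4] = 2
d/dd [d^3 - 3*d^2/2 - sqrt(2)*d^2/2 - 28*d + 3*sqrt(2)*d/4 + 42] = 3*d^2 - 3*d - sqrt(2)*d - 28 + 3*sqrt(2)/4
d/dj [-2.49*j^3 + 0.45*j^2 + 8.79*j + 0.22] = -7.47*j^2 + 0.9*j + 8.79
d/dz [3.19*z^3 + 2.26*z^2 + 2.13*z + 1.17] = 9.57*z^2 + 4.52*z + 2.13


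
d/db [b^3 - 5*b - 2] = 3*b^2 - 5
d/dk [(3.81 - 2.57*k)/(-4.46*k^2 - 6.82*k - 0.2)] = (-11.4622*k^2 + 33.9852*k + 26.4982)/(19.8916*k^4 + 60.8344*k^3 + 48.2964*k^2 + 2.728*k + 0.04)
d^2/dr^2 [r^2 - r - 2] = 2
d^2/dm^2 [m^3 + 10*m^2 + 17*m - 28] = 6*m + 20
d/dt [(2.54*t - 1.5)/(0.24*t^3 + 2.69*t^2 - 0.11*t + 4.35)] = (-1.2192*t^3 - 5.7526*t^2 + 8.07*t + 10.884)/(0.0576*t^6 + 1.2912*t^5 + 7.1833*t^4 + 1.4962*t^3 + 23.4151*t^2 - 0.957*t + 18.9225)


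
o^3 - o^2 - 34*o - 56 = (o - 7)*(o + 2)*(o + 4)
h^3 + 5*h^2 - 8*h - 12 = (h - 2)*(h + 1)*(h + 6)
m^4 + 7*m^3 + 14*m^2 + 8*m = m*(m + 1)*(m + 2)*(m + 4)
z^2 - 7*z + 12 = (z - 4)*(z - 3)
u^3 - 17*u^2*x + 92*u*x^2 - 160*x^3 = (u - 8*x)*(u - 5*x)*(u - 4*x)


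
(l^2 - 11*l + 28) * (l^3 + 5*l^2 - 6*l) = l^5 - 6*l^4 - 33*l^3 + 206*l^2 - 168*l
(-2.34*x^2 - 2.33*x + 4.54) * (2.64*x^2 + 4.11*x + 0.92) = -6.1776*x^4 - 15.7686*x^3 + 0.256499999999997*x^2 + 16.5158*x + 4.1768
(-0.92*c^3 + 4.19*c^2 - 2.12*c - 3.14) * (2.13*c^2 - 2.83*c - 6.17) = -1.9596*c^5 + 11.5283*c^4 - 10.6969*c^3 - 26.5409*c^2 + 21.9666*c + 19.3738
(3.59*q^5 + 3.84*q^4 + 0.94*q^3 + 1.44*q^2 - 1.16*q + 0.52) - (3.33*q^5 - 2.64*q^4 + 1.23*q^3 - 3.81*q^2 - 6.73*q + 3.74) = 0.26*q^5 + 6.48*q^4 - 0.29*q^3 + 5.25*q^2 + 5.57*q - 3.22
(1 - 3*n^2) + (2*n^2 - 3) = -n^2 - 2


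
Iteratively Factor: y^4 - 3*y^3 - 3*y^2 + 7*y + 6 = (y - 3)*(y^3 - 3*y - 2) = (y - 3)*(y + 1)*(y^2 - y - 2) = (y - 3)*(y - 2)*(y + 1)*(y + 1)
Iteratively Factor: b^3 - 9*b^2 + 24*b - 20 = (b - 5)*(b^2 - 4*b + 4) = (b - 5)*(b - 2)*(b - 2)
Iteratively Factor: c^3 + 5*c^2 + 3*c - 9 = (c + 3)*(c^2 + 2*c - 3) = (c - 1)*(c + 3)*(c + 3)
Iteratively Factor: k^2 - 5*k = (k)*(k - 5)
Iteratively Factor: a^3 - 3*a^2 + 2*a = (a)*(a^2 - 3*a + 2) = a*(a - 1)*(a - 2)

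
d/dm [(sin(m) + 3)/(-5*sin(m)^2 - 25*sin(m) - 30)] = cos(m)/(5*(sin(m) + 2)^2)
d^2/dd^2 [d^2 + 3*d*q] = 2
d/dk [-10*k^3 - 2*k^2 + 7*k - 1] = -30*k^2 - 4*k + 7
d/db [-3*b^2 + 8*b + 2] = 8 - 6*b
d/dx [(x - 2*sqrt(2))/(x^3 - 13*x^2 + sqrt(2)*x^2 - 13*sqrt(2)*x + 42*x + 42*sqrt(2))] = (x^3 - 13*x^2 + sqrt(2)*x^2 - 13*sqrt(2)*x + 42*x - (x - 2*sqrt(2))*(3*x^2 - 26*x + 2*sqrt(2)*x - 13*sqrt(2) + 42) + 42*sqrt(2))/(x^3 - 13*x^2 + sqrt(2)*x^2 - 13*sqrt(2)*x + 42*x + 42*sqrt(2))^2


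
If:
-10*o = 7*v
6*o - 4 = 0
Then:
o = 2/3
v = -20/21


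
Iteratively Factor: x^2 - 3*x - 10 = (x - 5)*(x + 2)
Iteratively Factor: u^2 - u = (u)*(u - 1)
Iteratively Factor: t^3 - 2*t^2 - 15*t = (t - 5)*(t^2 + 3*t) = (t - 5)*(t + 3)*(t)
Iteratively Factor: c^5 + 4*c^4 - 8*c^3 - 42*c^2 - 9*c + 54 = (c + 2)*(c^4 + 2*c^3 - 12*c^2 - 18*c + 27) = (c + 2)*(c + 3)*(c^3 - c^2 - 9*c + 9) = (c - 3)*(c + 2)*(c + 3)*(c^2 + 2*c - 3) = (c - 3)*(c + 2)*(c + 3)^2*(c - 1)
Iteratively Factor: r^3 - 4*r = (r)*(r^2 - 4) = r*(r - 2)*(r + 2)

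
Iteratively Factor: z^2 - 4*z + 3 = (z - 3)*(z - 1)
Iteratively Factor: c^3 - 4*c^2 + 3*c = (c - 1)*(c^2 - 3*c) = (c - 3)*(c - 1)*(c)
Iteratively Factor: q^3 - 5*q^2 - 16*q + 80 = (q - 5)*(q^2 - 16) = (q - 5)*(q + 4)*(q - 4)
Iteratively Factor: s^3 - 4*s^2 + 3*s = (s)*(s^2 - 4*s + 3) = s*(s - 1)*(s - 3)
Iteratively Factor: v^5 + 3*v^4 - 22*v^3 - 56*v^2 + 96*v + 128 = (v + 4)*(v^4 - v^3 - 18*v^2 + 16*v + 32) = (v - 2)*(v + 4)*(v^3 + v^2 - 16*v - 16) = (v - 2)*(v + 4)^2*(v^2 - 3*v - 4) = (v - 4)*(v - 2)*(v + 4)^2*(v + 1)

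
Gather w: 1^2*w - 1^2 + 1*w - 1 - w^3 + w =-w^3 + 3*w - 2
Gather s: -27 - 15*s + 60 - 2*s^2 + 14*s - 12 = -2*s^2 - s + 21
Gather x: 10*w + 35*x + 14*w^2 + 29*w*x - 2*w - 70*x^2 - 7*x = 14*w^2 + 8*w - 70*x^2 + x*(29*w + 28)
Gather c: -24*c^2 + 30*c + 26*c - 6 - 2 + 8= -24*c^2 + 56*c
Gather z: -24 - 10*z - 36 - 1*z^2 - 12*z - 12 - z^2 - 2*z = -2*z^2 - 24*z - 72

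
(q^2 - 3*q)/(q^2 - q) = (q - 3)/(q - 1)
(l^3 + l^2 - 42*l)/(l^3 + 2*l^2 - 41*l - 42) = l/(l + 1)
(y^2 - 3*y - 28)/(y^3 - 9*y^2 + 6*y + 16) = (y^2 - 3*y - 28)/(y^3 - 9*y^2 + 6*y + 16)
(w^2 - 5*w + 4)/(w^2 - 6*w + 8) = (w - 1)/(w - 2)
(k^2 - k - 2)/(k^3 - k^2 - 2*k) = 1/k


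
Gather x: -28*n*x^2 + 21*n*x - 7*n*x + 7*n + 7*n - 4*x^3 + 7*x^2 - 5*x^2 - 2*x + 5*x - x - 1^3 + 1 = 14*n - 4*x^3 + x^2*(2 - 28*n) + x*(14*n + 2)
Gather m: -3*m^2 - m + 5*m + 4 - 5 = -3*m^2 + 4*m - 1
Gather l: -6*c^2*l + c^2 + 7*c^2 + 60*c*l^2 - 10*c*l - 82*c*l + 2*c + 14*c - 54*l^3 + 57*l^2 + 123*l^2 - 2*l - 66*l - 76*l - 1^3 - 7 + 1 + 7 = 8*c^2 + 16*c - 54*l^3 + l^2*(60*c + 180) + l*(-6*c^2 - 92*c - 144)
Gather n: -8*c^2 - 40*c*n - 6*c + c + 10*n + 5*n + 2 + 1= -8*c^2 - 5*c + n*(15 - 40*c) + 3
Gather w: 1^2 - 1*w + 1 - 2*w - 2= -3*w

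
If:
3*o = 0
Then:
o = 0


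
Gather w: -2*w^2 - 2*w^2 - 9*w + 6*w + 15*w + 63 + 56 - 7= -4*w^2 + 12*w + 112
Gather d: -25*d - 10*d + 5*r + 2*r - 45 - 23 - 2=-35*d + 7*r - 70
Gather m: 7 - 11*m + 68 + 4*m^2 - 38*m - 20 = 4*m^2 - 49*m + 55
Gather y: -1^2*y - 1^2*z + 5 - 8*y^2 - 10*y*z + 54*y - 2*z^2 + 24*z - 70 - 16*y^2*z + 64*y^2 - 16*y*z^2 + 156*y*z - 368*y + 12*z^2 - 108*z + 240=y^2*(56 - 16*z) + y*(-16*z^2 + 146*z - 315) + 10*z^2 - 85*z + 175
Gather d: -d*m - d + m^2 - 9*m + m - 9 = d*(-m - 1) + m^2 - 8*m - 9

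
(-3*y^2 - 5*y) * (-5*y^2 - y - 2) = 15*y^4 + 28*y^3 + 11*y^2 + 10*y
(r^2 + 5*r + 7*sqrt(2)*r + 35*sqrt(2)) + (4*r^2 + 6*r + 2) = 5*r^2 + 7*sqrt(2)*r + 11*r + 2 + 35*sqrt(2)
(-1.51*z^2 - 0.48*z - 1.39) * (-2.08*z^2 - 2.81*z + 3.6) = 3.1408*z^4 + 5.2415*z^3 - 1.196*z^2 + 2.1779*z - 5.004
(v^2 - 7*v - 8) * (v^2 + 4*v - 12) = v^4 - 3*v^3 - 48*v^2 + 52*v + 96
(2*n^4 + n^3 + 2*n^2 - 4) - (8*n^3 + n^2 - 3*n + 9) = 2*n^4 - 7*n^3 + n^2 + 3*n - 13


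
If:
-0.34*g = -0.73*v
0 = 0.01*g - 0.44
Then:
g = 44.00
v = 20.49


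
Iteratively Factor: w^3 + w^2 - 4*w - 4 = (w + 2)*(w^2 - w - 2) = (w + 1)*(w + 2)*(w - 2)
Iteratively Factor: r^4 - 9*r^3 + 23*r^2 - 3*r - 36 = (r + 1)*(r^3 - 10*r^2 + 33*r - 36) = (r - 3)*(r + 1)*(r^2 - 7*r + 12) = (r - 3)^2*(r + 1)*(r - 4)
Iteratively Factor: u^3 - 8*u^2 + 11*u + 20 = (u - 4)*(u^2 - 4*u - 5) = (u - 4)*(u + 1)*(u - 5)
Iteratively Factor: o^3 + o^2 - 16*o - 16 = (o + 1)*(o^2 - 16) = (o + 1)*(o + 4)*(o - 4)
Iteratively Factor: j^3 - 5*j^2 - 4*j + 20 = (j - 5)*(j^2 - 4) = (j - 5)*(j - 2)*(j + 2)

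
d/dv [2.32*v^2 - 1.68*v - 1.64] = 4.64*v - 1.68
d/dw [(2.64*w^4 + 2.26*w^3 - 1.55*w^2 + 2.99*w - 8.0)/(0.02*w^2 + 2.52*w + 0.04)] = (0.1056*w^5 + 20.0036*w^4 + 11.8128*w^3 - 3.6946*w^2 + 0.196000000000001*w + 20.2796)/(0.0004*w^4 + 0.1008*w^3 + 6.352*w^2 + 0.2016*w + 0.0016)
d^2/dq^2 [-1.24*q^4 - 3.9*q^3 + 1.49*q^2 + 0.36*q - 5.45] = -14.88*q^2 - 23.4*q + 2.98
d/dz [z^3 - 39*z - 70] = 3*z^2 - 39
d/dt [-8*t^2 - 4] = -16*t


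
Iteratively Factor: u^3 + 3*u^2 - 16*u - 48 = (u + 3)*(u^2 - 16) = (u - 4)*(u + 3)*(u + 4)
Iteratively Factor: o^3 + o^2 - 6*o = (o + 3)*(o^2 - 2*o) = o*(o + 3)*(o - 2)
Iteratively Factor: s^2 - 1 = (s + 1)*(s - 1)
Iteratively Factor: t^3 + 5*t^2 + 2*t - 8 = (t + 2)*(t^2 + 3*t - 4) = (t - 1)*(t + 2)*(t + 4)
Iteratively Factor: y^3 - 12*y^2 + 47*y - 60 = (y - 4)*(y^2 - 8*y + 15) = (y - 5)*(y - 4)*(y - 3)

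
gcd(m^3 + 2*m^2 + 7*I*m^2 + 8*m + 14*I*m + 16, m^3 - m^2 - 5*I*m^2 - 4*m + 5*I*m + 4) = m - I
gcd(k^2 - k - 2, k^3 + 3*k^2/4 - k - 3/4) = k + 1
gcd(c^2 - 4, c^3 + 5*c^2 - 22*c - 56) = c + 2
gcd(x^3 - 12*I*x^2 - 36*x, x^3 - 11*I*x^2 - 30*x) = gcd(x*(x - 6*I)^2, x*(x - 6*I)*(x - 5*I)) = x^2 - 6*I*x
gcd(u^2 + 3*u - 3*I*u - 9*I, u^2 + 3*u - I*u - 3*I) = u + 3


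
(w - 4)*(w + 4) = w^2 - 16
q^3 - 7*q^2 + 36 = (q - 6)*(q - 3)*(q + 2)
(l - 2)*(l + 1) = l^2 - l - 2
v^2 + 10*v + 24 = (v + 4)*(v + 6)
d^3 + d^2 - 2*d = d*(d - 1)*(d + 2)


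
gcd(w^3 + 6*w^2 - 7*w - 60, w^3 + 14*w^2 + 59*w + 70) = w + 5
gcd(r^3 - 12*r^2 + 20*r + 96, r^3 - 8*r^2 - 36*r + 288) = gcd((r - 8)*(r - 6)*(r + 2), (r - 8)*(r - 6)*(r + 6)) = r^2 - 14*r + 48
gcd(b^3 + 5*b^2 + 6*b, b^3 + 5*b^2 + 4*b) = b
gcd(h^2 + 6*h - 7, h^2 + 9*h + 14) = h + 7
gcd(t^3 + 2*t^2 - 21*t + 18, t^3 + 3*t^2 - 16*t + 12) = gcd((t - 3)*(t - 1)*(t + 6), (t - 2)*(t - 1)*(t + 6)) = t^2 + 5*t - 6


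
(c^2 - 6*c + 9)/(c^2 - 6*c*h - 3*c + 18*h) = (c - 3)/(c - 6*h)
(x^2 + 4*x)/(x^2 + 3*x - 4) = x/(x - 1)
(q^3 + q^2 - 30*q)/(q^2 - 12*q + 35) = q*(q + 6)/(q - 7)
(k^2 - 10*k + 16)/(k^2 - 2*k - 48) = (k - 2)/(k + 6)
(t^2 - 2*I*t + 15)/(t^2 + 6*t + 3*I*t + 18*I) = (t - 5*I)/(t + 6)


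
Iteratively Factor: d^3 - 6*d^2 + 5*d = (d - 1)*(d^2 - 5*d) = d*(d - 1)*(d - 5)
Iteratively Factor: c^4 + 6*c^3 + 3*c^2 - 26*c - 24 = (c + 3)*(c^3 + 3*c^2 - 6*c - 8) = (c - 2)*(c + 3)*(c^2 + 5*c + 4) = (c - 2)*(c + 1)*(c + 3)*(c + 4)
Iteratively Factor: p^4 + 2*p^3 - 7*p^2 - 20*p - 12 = (p + 1)*(p^3 + p^2 - 8*p - 12) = (p - 3)*(p + 1)*(p^2 + 4*p + 4) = (p - 3)*(p + 1)*(p + 2)*(p + 2)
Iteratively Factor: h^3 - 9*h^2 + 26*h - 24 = (h - 4)*(h^2 - 5*h + 6) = (h - 4)*(h - 3)*(h - 2)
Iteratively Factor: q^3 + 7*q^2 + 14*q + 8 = (q + 4)*(q^2 + 3*q + 2) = (q + 1)*(q + 4)*(q + 2)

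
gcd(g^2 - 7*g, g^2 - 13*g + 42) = g - 7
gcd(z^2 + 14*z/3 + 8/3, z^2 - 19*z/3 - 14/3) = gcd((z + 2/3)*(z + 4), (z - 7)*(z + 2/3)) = z + 2/3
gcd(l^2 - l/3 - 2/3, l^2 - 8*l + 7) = l - 1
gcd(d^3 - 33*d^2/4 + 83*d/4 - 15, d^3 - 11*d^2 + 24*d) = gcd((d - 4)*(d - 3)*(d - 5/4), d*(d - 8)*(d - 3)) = d - 3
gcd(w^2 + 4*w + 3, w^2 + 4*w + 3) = w^2 + 4*w + 3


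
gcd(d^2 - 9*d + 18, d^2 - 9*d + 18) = d^2 - 9*d + 18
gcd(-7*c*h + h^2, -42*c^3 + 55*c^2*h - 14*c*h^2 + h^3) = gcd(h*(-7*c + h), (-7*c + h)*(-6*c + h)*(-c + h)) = 7*c - h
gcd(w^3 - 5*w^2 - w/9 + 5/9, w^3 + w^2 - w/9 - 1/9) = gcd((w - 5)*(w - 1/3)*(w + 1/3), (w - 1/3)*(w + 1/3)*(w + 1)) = w^2 - 1/9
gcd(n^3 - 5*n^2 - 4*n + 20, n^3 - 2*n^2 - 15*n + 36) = 1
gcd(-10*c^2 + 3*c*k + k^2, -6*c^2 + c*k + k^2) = 2*c - k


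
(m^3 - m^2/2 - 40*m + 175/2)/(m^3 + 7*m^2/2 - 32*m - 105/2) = (2*m - 5)/(2*m + 3)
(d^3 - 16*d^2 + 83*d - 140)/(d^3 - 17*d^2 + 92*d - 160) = (d - 7)/(d - 8)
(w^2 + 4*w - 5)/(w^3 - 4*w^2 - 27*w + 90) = (w - 1)/(w^2 - 9*w + 18)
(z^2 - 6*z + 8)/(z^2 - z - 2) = (z - 4)/(z + 1)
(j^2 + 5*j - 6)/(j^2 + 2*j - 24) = (j - 1)/(j - 4)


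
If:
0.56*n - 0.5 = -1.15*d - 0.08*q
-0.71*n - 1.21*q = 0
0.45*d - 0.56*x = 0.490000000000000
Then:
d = 1.24444444444444*x + 1.08888888888889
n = -2.78937571592211*x - 1.46615478235968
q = 1.63674112256586*x + 0.860305698739977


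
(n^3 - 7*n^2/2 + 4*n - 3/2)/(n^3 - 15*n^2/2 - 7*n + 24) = (n^2 - 2*n + 1)/(n^2 - 6*n - 16)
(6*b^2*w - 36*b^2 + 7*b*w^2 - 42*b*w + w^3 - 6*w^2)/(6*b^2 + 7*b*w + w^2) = w - 6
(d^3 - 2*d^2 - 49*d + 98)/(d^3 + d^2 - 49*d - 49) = (d - 2)/(d + 1)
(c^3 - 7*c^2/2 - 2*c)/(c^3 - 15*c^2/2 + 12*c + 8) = c/(c - 4)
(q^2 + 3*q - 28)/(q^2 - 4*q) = (q + 7)/q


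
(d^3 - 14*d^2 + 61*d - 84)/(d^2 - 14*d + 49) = (d^2 - 7*d + 12)/(d - 7)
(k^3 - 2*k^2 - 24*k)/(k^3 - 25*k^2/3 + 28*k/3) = 3*(k^2 - 2*k - 24)/(3*k^2 - 25*k + 28)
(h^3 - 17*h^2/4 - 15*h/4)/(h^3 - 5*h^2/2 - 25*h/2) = (4*h + 3)/(2*(2*h + 5))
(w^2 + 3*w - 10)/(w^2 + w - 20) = (w - 2)/(w - 4)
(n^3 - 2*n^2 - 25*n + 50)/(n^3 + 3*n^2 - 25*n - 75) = (n - 2)/(n + 3)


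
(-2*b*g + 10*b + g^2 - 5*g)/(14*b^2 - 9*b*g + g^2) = (5 - g)/(7*b - g)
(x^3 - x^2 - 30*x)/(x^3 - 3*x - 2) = x*(-x^2 + x + 30)/(-x^3 + 3*x + 2)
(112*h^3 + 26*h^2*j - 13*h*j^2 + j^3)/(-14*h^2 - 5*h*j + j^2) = -8*h + j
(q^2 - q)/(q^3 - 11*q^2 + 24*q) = (q - 1)/(q^2 - 11*q + 24)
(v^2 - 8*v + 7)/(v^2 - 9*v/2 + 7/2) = 2*(v - 7)/(2*v - 7)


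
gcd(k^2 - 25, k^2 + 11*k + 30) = k + 5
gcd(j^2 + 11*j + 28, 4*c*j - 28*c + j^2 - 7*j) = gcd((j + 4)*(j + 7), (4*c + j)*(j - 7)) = 1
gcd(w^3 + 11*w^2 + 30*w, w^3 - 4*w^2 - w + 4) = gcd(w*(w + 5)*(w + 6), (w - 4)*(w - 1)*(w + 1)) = 1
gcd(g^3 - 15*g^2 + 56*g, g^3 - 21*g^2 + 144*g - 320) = g - 8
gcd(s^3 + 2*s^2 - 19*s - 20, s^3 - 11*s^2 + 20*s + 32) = s^2 - 3*s - 4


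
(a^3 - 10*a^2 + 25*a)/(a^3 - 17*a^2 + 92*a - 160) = a*(a - 5)/(a^2 - 12*a + 32)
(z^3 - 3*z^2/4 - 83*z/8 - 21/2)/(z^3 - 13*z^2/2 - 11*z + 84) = (8*z^2 + 26*z + 21)/(4*(2*z^2 - 5*z - 42))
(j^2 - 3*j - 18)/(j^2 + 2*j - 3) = (j - 6)/(j - 1)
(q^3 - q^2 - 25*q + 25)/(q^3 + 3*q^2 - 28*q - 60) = (q^2 + 4*q - 5)/(q^2 + 8*q + 12)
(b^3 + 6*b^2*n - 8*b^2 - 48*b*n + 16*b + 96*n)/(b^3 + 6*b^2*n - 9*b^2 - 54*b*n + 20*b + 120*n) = (b - 4)/(b - 5)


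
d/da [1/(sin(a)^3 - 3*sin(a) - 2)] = 3*cos(a)^3/((sin(a) - 2)^2*(sin(a) + 1)^4)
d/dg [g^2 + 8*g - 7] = 2*g + 8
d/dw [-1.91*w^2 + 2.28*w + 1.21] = 2.28 - 3.82*w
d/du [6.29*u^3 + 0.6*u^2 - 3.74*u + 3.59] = 18.87*u^2 + 1.2*u - 3.74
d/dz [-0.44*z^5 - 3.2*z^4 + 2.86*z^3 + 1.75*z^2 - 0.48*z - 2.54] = -2.2*z^4 - 12.8*z^3 + 8.58*z^2 + 3.5*z - 0.48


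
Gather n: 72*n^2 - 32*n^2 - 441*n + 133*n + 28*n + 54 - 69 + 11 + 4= 40*n^2 - 280*n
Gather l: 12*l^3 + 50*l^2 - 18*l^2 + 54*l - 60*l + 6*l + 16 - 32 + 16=12*l^3 + 32*l^2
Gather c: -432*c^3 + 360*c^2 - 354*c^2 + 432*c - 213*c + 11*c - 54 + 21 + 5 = -432*c^3 + 6*c^2 + 230*c - 28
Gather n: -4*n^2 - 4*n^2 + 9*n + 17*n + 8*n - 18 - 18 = -8*n^2 + 34*n - 36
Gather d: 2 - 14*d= 2 - 14*d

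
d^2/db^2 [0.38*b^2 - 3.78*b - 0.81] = 0.760000000000000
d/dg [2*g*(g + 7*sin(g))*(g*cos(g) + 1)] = -2*g^3*sin(g) + 6*g^2*cos(g) + 14*g^2*cos(2*g) + 14*g*sin(2*g) + 14*g*cos(g) + 4*g + 14*sin(g)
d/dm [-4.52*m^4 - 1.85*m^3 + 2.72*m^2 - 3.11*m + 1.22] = -18.08*m^3 - 5.55*m^2 + 5.44*m - 3.11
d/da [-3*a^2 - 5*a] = -6*a - 5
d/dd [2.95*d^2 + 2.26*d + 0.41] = 5.9*d + 2.26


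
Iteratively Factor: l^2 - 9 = (l + 3)*(l - 3)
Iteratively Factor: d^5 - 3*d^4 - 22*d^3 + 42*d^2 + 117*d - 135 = (d + 3)*(d^4 - 6*d^3 - 4*d^2 + 54*d - 45) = (d - 5)*(d + 3)*(d^3 - d^2 - 9*d + 9) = (d - 5)*(d - 1)*(d + 3)*(d^2 - 9) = (d - 5)*(d - 1)*(d + 3)^2*(d - 3)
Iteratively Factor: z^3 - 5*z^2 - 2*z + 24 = (z - 3)*(z^2 - 2*z - 8) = (z - 3)*(z + 2)*(z - 4)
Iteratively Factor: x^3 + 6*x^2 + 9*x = (x + 3)*(x^2 + 3*x) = x*(x + 3)*(x + 3)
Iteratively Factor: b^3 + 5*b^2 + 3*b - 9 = (b + 3)*(b^2 + 2*b - 3) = (b - 1)*(b + 3)*(b + 3)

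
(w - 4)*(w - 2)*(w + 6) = w^3 - 28*w + 48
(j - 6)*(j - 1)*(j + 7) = j^3 - 43*j + 42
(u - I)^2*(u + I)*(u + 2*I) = u^4 + I*u^3 + 3*u^2 + I*u + 2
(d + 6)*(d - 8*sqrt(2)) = d^2 - 8*sqrt(2)*d + 6*d - 48*sqrt(2)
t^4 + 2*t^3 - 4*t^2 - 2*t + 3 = (t - 1)^2*(t + 1)*(t + 3)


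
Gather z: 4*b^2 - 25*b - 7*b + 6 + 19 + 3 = 4*b^2 - 32*b + 28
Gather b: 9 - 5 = 4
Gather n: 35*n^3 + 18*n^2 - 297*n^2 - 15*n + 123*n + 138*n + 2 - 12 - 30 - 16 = 35*n^3 - 279*n^2 + 246*n - 56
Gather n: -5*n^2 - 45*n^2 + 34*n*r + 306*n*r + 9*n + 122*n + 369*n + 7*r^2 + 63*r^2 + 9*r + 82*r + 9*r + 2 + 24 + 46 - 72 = -50*n^2 + n*(340*r + 500) + 70*r^2 + 100*r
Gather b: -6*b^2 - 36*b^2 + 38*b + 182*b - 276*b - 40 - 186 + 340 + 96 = -42*b^2 - 56*b + 210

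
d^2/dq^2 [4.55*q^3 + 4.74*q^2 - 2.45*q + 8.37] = 27.3*q + 9.48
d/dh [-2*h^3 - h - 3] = -6*h^2 - 1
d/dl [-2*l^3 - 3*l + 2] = -6*l^2 - 3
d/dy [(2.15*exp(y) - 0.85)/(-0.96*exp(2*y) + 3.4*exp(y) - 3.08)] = (2.064*exp(2*y) - 1.632*exp(y) - 3.732)*exp(y)/(0.9216*exp(4*y) - 6.528*exp(3*y) + 17.4736*exp(2*y) - 20.944*exp(y) + 9.4864)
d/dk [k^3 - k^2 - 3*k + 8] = 3*k^2 - 2*k - 3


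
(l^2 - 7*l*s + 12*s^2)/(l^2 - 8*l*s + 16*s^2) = (-l + 3*s)/(-l + 4*s)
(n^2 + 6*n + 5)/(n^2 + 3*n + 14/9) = 9*(n^2 + 6*n + 5)/(9*n^2 + 27*n + 14)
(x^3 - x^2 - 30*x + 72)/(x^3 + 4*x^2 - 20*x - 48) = (x - 3)/(x + 2)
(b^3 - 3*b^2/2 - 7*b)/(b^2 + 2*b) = b - 7/2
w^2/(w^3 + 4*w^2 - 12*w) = w/(w^2 + 4*w - 12)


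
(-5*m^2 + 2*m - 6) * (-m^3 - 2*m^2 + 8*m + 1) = 5*m^5 + 8*m^4 - 38*m^3 + 23*m^2 - 46*m - 6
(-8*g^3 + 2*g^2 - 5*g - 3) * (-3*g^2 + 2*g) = 24*g^5 - 22*g^4 + 19*g^3 - g^2 - 6*g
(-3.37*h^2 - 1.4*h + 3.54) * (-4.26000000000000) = 14.3562*h^2 + 5.964*h - 15.0804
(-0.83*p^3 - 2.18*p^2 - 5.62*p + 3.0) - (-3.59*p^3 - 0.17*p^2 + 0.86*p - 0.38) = 2.76*p^3 - 2.01*p^2 - 6.48*p + 3.38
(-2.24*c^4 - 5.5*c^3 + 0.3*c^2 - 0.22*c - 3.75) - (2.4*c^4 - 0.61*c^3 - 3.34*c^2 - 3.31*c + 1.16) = -4.64*c^4 - 4.89*c^3 + 3.64*c^2 + 3.09*c - 4.91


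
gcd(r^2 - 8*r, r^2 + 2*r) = r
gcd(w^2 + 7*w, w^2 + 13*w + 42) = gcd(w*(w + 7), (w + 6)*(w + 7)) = w + 7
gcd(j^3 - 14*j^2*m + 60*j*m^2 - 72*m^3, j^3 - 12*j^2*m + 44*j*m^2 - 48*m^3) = j^2 - 8*j*m + 12*m^2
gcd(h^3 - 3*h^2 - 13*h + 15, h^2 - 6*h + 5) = h^2 - 6*h + 5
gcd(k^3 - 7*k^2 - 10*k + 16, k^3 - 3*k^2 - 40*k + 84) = 1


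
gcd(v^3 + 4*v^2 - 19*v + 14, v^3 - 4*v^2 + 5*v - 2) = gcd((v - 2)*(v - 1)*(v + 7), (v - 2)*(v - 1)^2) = v^2 - 3*v + 2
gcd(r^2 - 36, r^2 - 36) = r^2 - 36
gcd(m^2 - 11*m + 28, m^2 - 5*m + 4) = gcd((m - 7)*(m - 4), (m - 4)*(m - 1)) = m - 4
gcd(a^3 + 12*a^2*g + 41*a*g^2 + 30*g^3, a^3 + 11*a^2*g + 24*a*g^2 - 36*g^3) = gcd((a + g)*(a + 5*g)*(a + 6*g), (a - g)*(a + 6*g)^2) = a + 6*g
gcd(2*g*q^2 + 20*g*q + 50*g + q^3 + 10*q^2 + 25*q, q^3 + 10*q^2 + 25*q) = q^2 + 10*q + 25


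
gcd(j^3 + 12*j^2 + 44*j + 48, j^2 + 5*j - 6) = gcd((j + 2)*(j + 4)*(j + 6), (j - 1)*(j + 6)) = j + 6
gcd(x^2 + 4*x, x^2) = x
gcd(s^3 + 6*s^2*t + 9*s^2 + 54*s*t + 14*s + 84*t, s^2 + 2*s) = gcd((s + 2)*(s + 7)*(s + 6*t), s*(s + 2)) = s + 2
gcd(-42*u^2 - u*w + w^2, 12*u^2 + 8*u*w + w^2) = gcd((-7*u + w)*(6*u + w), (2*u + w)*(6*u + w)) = 6*u + w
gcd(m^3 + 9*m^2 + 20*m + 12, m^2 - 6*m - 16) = m + 2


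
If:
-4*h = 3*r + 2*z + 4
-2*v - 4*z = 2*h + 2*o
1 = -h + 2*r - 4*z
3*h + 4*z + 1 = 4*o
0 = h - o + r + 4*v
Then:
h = -109/21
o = -16/21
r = 11/3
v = 4/21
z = 121/42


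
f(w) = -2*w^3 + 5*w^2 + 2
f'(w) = -6*w^2 + 10*w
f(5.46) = -174.48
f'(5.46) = -124.27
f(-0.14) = 2.10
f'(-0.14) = -1.52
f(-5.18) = 414.15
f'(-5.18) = -212.79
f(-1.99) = 37.56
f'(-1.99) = -43.66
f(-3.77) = 180.23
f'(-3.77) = -122.98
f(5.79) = -218.59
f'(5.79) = -143.24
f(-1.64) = 24.27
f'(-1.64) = -32.54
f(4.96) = -119.04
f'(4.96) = -98.01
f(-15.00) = 7877.00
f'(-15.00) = -1500.00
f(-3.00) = 101.00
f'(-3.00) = -84.00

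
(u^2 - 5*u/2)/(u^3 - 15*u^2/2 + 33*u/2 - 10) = u/(u^2 - 5*u + 4)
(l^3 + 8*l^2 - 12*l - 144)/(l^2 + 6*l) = l + 2 - 24/l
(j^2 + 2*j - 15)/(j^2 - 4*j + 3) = (j + 5)/(j - 1)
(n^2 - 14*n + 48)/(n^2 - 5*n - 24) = (n - 6)/(n + 3)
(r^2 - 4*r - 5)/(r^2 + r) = (r - 5)/r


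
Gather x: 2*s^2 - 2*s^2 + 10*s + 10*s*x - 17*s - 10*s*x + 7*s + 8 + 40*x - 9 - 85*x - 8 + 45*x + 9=0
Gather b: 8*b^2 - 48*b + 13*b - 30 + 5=8*b^2 - 35*b - 25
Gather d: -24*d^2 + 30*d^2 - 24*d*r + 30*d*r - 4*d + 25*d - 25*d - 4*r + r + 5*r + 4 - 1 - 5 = 6*d^2 + d*(6*r - 4) + 2*r - 2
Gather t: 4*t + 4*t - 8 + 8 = 8*t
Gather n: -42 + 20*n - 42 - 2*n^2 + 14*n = -2*n^2 + 34*n - 84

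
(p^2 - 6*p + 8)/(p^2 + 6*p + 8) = (p^2 - 6*p + 8)/(p^2 + 6*p + 8)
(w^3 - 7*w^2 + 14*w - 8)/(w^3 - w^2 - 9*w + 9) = (w^2 - 6*w + 8)/(w^2 - 9)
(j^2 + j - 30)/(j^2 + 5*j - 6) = (j - 5)/(j - 1)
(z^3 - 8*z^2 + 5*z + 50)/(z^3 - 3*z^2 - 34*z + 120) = (z^2 - 3*z - 10)/(z^2 + 2*z - 24)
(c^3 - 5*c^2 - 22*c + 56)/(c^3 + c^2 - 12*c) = (c^2 - 9*c + 14)/(c*(c - 3))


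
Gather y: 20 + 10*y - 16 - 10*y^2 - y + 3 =-10*y^2 + 9*y + 7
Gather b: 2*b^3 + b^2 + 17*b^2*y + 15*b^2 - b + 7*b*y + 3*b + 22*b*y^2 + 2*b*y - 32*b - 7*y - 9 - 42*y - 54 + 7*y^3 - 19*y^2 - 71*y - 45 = 2*b^3 + b^2*(17*y + 16) + b*(22*y^2 + 9*y - 30) + 7*y^3 - 19*y^2 - 120*y - 108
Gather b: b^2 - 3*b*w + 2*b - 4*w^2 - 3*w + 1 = b^2 + b*(2 - 3*w) - 4*w^2 - 3*w + 1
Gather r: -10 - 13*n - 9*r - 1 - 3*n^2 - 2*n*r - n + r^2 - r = -3*n^2 - 14*n + r^2 + r*(-2*n - 10) - 11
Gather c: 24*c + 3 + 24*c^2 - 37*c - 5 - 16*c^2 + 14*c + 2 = 8*c^2 + c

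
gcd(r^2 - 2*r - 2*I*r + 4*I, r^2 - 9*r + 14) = r - 2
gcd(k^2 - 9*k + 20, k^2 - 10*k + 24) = k - 4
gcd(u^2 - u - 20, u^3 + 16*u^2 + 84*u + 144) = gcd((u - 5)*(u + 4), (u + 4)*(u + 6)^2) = u + 4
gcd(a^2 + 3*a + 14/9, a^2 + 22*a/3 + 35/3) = a + 7/3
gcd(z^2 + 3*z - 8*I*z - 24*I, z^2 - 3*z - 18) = z + 3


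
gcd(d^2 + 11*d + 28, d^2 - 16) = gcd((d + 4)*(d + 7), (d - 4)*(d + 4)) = d + 4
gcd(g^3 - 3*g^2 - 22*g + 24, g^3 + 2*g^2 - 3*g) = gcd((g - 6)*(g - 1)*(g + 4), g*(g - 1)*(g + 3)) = g - 1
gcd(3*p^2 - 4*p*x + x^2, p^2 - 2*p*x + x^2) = -p + x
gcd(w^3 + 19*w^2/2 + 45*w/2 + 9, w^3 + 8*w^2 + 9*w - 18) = w^2 + 9*w + 18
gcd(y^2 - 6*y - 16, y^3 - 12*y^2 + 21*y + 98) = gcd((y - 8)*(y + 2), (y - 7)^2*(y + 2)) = y + 2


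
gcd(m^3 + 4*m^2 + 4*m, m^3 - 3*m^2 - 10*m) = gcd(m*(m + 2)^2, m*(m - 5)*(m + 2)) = m^2 + 2*m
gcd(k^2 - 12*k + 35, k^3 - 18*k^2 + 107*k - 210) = k^2 - 12*k + 35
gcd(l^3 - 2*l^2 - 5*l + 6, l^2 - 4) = l + 2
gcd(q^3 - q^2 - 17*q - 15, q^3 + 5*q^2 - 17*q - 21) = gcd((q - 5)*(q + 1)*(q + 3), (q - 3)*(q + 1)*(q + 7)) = q + 1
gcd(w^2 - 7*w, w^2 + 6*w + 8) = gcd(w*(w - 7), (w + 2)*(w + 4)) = 1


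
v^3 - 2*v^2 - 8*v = v*(v - 4)*(v + 2)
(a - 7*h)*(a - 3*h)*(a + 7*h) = a^3 - 3*a^2*h - 49*a*h^2 + 147*h^3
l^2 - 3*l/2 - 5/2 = (l - 5/2)*(l + 1)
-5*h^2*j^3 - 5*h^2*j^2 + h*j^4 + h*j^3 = j^2*(-5*h + j)*(h*j + h)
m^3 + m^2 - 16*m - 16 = (m - 4)*(m + 1)*(m + 4)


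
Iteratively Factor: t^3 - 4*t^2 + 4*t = (t - 2)*(t^2 - 2*t) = (t - 2)^2*(t)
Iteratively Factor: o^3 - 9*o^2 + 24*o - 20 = (o - 2)*(o^2 - 7*o + 10) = (o - 5)*(o - 2)*(o - 2)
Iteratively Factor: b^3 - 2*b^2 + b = (b - 1)*(b^2 - b) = (b - 1)^2*(b)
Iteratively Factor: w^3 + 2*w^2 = (w + 2)*(w^2) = w*(w + 2)*(w)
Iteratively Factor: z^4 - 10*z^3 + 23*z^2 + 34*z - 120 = (z - 4)*(z^3 - 6*z^2 - z + 30) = (z - 5)*(z - 4)*(z^2 - z - 6) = (z - 5)*(z - 4)*(z - 3)*(z + 2)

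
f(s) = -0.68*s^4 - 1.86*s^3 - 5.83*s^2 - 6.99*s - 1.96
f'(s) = -2.72*s^3 - 5.58*s^2 - 11.66*s - 6.99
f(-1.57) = -2.29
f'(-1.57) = 8.09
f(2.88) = -161.66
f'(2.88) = -151.83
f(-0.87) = 0.54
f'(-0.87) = 0.72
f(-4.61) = -218.53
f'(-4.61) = 194.66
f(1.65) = -42.76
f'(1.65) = -53.64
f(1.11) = -20.48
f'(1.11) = -30.53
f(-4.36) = -173.88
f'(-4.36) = 163.21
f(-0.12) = -1.20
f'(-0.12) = -5.67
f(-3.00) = -38.32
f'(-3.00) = 51.21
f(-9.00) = -3516.82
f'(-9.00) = 1628.85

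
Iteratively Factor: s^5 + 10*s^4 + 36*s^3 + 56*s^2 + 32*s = (s + 4)*(s^4 + 6*s^3 + 12*s^2 + 8*s) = (s + 2)*(s + 4)*(s^3 + 4*s^2 + 4*s) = (s + 2)^2*(s + 4)*(s^2 + 2*s) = (s + 2)^3*(s + 4)*(s)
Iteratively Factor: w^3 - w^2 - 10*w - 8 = (w + 1)*(w^2 - 2*w - 8) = (w - 4)*(w + 1)*(w + 2)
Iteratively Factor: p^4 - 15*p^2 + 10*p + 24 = (p + 1)*(p^3 - p^2 - 14*p + 24) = (p + 1)*(p + 4)*(p^2 - 5*p + 6) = (p - 2)*(p + 1)*(p + 4)*(p - 3)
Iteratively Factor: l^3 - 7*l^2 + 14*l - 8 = (l - 4)*(l^2 - 3*l + 2) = (l - 4)*(l - 1)*(l - 2)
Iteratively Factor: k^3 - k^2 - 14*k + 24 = (k - 2)*(k^2 + k - 12) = (k - 2)*(k + 4)*(k - 3)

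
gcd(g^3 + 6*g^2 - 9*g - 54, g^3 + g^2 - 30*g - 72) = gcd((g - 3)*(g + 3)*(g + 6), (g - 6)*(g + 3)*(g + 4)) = g + 3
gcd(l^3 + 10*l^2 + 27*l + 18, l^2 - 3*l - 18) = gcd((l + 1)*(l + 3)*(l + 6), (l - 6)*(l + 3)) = l + 3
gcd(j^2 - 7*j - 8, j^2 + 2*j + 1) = j + 1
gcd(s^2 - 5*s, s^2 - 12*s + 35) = s - 5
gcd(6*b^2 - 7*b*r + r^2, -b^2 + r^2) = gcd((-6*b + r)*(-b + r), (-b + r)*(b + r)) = -b + r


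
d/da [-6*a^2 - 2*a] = -12*a - 2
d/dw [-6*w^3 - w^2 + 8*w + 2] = -18*w^2 - 2*w + 8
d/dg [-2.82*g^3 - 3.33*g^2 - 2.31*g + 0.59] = -8.46*g^2 - 6.66*g - 2.31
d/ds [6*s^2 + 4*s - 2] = 12*s + 4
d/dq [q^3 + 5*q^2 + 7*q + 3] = 3*q^2 + 10*q + 7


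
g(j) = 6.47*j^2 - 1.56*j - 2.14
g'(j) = 12.94*j - 1.56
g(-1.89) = 23.92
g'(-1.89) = -26.02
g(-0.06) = -2.02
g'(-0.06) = -2.34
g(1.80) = 16.01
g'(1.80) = 21.73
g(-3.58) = 86.37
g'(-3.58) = -47.89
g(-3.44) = 79.79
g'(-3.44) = -46.07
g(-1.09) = 7.25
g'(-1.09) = -15.66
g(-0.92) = 4.77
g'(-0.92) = -13.46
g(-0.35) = -0.80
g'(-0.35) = -6.09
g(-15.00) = 1477.01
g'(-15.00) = -195.66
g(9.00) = 507.89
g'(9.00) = 114.90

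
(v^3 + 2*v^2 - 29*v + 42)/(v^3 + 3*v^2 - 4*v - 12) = (v^2 + 4*v - 21)/(v^2 + 5*v + 6)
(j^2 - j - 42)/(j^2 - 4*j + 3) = (j^2 - j - 42)/(j^2 - 4*j + 3)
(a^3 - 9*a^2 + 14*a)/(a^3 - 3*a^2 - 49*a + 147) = a*(a - 2)/(a^2 + 4*a - 21)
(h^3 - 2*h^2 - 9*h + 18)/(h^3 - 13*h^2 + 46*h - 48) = (h + 3)/(h - 8)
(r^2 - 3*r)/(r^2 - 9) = r/(r + 3)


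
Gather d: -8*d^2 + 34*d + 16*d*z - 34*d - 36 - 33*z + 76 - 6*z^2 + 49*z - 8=-8*d^2 + 16*d*z - 6*z^2 + 16*z + 32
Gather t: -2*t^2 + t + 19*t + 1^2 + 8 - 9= -2*t^2 + 20*t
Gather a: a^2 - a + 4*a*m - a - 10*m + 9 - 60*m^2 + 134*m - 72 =a^2 + a*(4*m - 2) - 60*m^2 + 124*m - 63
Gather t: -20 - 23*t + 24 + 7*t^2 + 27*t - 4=7*t^2 + 4*t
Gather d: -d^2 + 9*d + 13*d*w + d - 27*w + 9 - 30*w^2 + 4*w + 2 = -d^2 + d*(13*w + 10) - 30*w^2 - 23*w + 11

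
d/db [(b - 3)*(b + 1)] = 2*b - 2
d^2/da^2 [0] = 0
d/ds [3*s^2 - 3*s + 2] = 6*s - 3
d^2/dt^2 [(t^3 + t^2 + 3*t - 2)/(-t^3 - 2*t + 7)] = 2*(-t^6 - 3*t^5 - 24*t^4 - 47*t^3 - 72*t^2 - 105*t - 83)/(t^9 + 6*t^7 - 21*t^6 + 12*t^5 - 84*t^4 + 155*t^3 - 84*t^2 + 294*t - 343)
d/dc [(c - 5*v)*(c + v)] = 2*c - 4*v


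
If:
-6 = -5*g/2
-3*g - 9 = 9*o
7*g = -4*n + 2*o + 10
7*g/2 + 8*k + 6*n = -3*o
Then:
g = 12/5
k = 63/40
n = -13/5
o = -9/5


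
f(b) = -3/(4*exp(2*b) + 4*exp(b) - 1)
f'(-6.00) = 0.03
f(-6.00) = 3.03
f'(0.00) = 0.73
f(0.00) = -0.43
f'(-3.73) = 0.37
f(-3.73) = 3.33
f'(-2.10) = 9.03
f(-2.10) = 6.66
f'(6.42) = 0.00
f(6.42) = -0.00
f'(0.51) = 0.31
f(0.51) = -0.18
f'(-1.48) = 286.34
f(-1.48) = -25.46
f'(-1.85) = 33.48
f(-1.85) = 11.02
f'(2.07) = 0.02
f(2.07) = -0.01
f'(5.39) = 0.00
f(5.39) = -0.00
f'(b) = -3*(-8*exp(2*b) - 4*exp(b))/(4*exp(2*b) + 4*exp(b) - 1)^2 = (24*exp(b) + 12)*exp(b)/(4*exp(2*b) + 4*exp(b) - 1)^2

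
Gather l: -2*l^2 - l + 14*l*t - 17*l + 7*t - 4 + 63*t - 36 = -2*l^2 + l*(14*t - 18) + 70*t - 40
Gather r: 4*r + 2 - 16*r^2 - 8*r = -16*r^2 - 4*r + 2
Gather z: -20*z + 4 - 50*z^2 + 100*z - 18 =-50*z^2 + 80*z - 14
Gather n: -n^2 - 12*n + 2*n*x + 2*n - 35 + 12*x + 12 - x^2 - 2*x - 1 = -n^2 + n*(2*x - 10) - x^2 + 10*x - 24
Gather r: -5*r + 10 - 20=-5*r - 10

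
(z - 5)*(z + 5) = z^2 - 25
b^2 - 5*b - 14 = (b - 7)*(b + 2)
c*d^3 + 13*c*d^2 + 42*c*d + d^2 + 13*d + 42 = (d + 6)*(d + 7)*(c*d + 1)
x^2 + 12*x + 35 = (x + 5)*(x + 7)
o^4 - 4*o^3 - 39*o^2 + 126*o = o*(o - 7)*(o - 3)*(o + 6)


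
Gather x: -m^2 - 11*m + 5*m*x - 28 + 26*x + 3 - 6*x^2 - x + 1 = -m^2 - 11*m - 6*x^2 + x*(5*m + 25) - 24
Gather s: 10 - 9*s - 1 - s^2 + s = -s^2 - 8*s + 9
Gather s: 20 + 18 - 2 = 36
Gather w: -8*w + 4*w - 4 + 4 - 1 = -4*w - 1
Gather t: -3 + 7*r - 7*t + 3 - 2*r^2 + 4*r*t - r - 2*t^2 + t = -2*r^2 + 6*r - 2*t^2 + t*(4*r - 6)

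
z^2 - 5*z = z*(z - 5)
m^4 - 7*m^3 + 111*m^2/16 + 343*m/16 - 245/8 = (m - 5)*(m - 2)*(m - 7/4)*(m + 7/4)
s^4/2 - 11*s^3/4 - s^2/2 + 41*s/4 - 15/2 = (s/2 + 1)*(s - 5)*(s - 3/2)*(s - 1)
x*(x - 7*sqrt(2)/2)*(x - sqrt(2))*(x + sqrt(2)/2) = x^4 - 4*sqrt(2)*x^3 + 5*x^2/2 + 7*sqrt(2)*x/2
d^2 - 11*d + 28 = (d - 7)*(d - 4)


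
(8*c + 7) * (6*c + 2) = 48*c^2 + 58*c + 14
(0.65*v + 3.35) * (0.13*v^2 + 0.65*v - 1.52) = 0.0845*v^3 + 0.858*v^2 + 1.1895*v - 5.092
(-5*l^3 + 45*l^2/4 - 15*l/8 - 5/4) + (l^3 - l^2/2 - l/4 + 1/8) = -4*l^3 + 43*l^2/4 - 17*l/8 - 9/8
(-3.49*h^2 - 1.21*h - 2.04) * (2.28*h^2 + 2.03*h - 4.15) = -7.9572*h^4 - 9.8435*h^3 + 7.376*h^2 + 0.880300000000001*h + 8.466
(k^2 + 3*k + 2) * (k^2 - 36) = k^4 + 3*k^3 - 34*k^2 - 108*k - 72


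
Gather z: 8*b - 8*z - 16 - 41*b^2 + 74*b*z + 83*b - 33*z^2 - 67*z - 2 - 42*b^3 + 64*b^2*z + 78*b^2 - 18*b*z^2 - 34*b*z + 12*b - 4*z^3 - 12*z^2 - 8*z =-42*b^3 + 37*b^2 + 103*b - 4*z^3 + z^2*(-18*b - 45) + z*(64*b^2 + 40*b - 83) - 18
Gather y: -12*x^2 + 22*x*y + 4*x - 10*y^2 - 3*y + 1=-12*x^2 + 4*x - 10*y^2 + y*(22*x - 3) + 1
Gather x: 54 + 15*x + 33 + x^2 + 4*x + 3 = x^2 + 19*x + 90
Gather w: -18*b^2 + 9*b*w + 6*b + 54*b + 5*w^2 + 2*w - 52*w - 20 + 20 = -18*b^2 + 60*b + 5*w^2 + w*(9*b - 50)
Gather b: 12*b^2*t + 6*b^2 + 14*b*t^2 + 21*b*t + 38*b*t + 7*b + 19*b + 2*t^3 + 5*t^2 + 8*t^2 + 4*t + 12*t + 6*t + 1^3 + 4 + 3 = b^2*(12*t + 6) + b*(14*t^2 + 59*t + 26) + 2*t^3 + 13*t^2 + 22*t + 8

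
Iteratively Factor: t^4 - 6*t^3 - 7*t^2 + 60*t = (t + 3)*(t^3 - 9*t^2 + 20*t) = (t - 4)*(t + 3)*(t^2 - 5*t) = (t - 5)*(t - 4)*(t + 3)*(t)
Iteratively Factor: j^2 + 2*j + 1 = (j + 1)*(j + 1)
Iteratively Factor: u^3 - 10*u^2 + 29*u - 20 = (u - 1)*(u^2 - 9*u + 20) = (u - 4)*(u - 1)*(u - 5)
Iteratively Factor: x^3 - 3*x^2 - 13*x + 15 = (x - 1)*(x^2 - 2*x - 15) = (x - 1)*(x + 3)*(x - 5)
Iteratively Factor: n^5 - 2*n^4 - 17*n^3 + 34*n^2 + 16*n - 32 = (n - 4)*(n^4 + 2*n^3 - 9*n^2 - 2*n + 8) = (n - 4)*(n + 1)*(n^3 + n^2 - 10*n + 8) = (n - 4)*(n + 1)*(n + 4)*(n^2 - 3*n + 2) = (n - 4)*(n - 2)*(n + 1)*(n + 4)*(n - 1)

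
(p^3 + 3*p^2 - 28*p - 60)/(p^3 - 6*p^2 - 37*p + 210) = (p + 2)/(p - 7)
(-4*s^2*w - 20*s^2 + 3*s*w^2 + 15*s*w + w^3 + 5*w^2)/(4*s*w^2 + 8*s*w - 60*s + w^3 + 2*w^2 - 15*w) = (-s + w)/(w - 3)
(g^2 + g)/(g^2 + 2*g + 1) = g/(g + 1)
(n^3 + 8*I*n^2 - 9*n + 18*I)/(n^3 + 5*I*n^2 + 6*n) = (n + 3*I)/n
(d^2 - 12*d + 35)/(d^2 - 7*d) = (d - 5)/d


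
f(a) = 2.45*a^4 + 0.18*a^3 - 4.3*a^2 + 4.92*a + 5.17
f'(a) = 9.8*a^3 + 0.54*a^2 - 8.6*a + 4.92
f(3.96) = 570.89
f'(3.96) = 587.90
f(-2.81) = 106.15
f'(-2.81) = -184.09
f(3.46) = 329.30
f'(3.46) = 387.56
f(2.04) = 41.27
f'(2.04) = 72.82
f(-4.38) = 787.70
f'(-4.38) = -770.52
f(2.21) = 55.43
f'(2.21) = 94.33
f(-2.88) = 119.59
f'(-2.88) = -199.93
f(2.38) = 73.56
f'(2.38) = 119.63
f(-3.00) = 145.30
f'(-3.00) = -229.02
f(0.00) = 5.17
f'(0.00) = 4.92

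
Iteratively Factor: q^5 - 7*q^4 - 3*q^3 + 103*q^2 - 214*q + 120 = (q - 5)*(q^4 - 2*q^3 - 13*q^2 + 38*q - 24) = (q - 5)*(q - 3)*(q^3 + q^2 - 10*q + 8) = (q - 5)*(q - 3)*(q - 2)*(q^2 + 3*q - 4) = (q - 5)*(q - 3)*(q - 2)*(q + 4)*(q - 1)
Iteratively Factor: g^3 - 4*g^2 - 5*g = (g + 1)*(g^2 - 5*g) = g*(g + 1)*(g - 5)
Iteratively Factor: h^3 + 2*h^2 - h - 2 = (h + 2)*(h^2 - 1) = (h + 1)*(h + 2)*(h - 1)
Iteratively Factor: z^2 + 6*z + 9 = (z + 3)*(z + 3)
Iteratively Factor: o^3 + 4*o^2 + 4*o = (o + 2)*(o^2 + 2*o) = (o + 2)^2*(o)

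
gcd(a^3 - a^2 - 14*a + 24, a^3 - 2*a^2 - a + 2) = a - 2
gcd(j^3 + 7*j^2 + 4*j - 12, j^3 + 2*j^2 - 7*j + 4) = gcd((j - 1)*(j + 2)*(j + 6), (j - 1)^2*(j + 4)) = j - 1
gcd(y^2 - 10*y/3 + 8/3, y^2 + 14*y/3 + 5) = 1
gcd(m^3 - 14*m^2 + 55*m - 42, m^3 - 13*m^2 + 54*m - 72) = m - 6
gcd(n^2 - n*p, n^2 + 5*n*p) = n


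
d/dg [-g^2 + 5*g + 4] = 5 - 2*g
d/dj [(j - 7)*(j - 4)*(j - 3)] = 3*j^2 - 28*j + 61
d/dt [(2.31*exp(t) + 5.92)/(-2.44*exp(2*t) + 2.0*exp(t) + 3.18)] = (5.6364*exp(2*t) + 28.8896*exp(t) - 4.4942)*exp(t)/(5.9536*exp(4*t) - 9.76*exp(3*t) - 11.5184*exp(2*t) + 12.72*exp(t) + 10.1124)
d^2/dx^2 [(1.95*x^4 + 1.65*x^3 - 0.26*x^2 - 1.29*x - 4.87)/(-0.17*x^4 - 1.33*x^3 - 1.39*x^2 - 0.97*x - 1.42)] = (-2.22044604925031e-16*x^10 + 0.786419999999996*x^9 + 2.809794*x^8 + 6.99811800000003*x^7 + 25.099216*x^6 + 76.69191*x^5 + 136.894584*x^4 + 95.549266*x^3 - 13.089408*x^2 - 51.027138*x - 12.56561)/(0.004913*x^12 + 0.115311*x^11 + 1.022652*x^10 + 4.32241*x^9 + 9.8007*x^8 + 16.158216*x^7 + 23.473702*x^6 + 26.532474*x^5 + 24.174315*x^4 + 20.445625*x^3 + 12.416622*x^2 + 5.867724*x + 2.863288)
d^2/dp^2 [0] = 0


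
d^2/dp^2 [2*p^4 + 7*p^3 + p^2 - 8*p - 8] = 24*p^2 + 42*p + 2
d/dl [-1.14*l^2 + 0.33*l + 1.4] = 0.33 - 2.28*l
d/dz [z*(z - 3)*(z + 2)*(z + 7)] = 4*z^3 + 18*z^2 - 26*z - 42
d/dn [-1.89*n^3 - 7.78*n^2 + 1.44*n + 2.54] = -5.67*n^2 - 15.56*n + 1.44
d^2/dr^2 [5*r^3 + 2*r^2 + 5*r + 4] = 30*r + 4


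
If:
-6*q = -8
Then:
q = 4/3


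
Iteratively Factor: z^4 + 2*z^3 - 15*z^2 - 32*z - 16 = (z - 4)*(z^3 + 6*z^2 + 9*z + 4) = (z - 4)*(z + 1)*(z^2 + 5*z + 4) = (z - 4)*(z + 1)*(z + 4)*(z + 1)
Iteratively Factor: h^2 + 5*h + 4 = (h + 1)*(h + 4)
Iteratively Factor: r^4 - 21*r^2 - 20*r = (r - 5)*(r^3 + 5*r^2 + 4*r) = r*(r - 5)*(r^2 + 5*r + 4) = r*(r - 5)*(r + 1)*(r + 4)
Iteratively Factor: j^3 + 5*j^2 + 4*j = (j)*(j^2 + 5*j + 4) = j*(j + 4)*(j + 1)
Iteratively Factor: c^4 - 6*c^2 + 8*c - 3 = (c + 3)*(c^3 - 3*c^2 + 3*c - 1) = (c - 1)*(c + 3)*(c^2 - 2*c + 1) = (c - 1)^2*(c + 3)*(c - 1)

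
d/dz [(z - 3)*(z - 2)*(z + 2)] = 3*z^2 - 6*z - 4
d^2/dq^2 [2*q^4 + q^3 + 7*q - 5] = 6*q*(4*q + 1)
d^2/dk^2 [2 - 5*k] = 0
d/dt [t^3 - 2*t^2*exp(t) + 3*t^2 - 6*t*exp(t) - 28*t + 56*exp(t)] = -2*t^2*exp(t) + 3*t^2 - 10*t*exp(t) + 6*t + 50*exp(t) - 28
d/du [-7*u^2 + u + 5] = 1 - 14*u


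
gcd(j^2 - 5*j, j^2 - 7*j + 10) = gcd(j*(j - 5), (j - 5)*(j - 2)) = j - 5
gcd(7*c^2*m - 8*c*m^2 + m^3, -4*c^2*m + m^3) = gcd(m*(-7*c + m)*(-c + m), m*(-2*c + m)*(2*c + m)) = m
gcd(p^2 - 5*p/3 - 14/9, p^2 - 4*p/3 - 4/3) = p + 2/3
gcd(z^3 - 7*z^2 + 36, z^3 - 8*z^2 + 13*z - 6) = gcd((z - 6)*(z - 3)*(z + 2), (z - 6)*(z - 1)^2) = z - 6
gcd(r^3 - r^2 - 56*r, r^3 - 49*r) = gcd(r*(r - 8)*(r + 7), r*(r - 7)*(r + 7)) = r^2 + 7*r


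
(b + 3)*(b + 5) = b^2 + 8*b + 15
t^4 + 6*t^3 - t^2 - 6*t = t*(t - 1)*(t + 1)*(t + 6)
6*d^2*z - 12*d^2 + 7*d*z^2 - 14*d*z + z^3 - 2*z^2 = (d + z)*(6*d + z)*(z - 2)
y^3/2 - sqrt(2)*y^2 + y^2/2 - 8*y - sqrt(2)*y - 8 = (y/2 + 1/2)*(y - 4*sqrt(2))*(y + 2*sqrt(2))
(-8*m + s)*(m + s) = -8*m^2 - 7*m*s + s^2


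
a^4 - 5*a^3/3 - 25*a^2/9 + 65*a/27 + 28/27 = (a - 7/3)*(a - 1)*(a + 1/3)*(a + 4/3)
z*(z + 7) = z^2 + 7*z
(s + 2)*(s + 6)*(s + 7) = s^3 + 15*s^2 + 68*s + 84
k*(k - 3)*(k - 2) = k^3 - 5*k^2 + 6*k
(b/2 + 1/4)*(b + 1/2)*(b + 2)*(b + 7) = b^4/2 + 5*b^3 + 93*b^2/8 + 65*b/8 + 7/4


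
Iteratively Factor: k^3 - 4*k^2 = (k - 4)*(k^2) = k*(k - 4)*(k)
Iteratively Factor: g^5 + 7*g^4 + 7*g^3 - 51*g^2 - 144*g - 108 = (g - 3)*(g^4 + 10*g^3 + 37*g^2 + 60*g + 36) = (g - 3)*(g + 3)*(g^3 + 7*g^2 + 16*g + 12) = (g - 3)*(g + 2)*(g + 3)*(g^2 + 5*g + 6) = (g - 3)*(g + 2)*(g + 3)^2*(g + 2)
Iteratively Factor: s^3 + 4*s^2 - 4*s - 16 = (s + 4)*(s^2 - 4) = (s - 2)*(s + 4)*(s + 2)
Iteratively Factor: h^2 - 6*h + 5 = (h - 1)*(h - 5)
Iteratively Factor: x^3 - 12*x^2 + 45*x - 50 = (x - 2)*(x^2 - 10*x + 25) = (x - 5)*(x - 2)*(x - 5)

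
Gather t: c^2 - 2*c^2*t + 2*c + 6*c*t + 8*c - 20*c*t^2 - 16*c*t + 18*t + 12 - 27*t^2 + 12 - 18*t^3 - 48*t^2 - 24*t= c^2 + 10*c - 18*t^3 + t^2*(-20*c - 75) + t*(-2*c^2 - 10*c - 6) + 24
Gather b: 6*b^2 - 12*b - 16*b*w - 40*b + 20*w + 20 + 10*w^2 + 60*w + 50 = 6*b^2 + b*(-16*w - 52) + 10*w^2 + 80*w + 70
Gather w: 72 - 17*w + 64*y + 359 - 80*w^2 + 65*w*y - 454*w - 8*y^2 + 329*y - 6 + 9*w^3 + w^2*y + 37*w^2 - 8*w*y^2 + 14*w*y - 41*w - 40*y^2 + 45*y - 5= 9*w^3 + w^2*(y - 43) + w*(-8*y^2 + 79*y - 512) - 48*y^2 + 438*y + 420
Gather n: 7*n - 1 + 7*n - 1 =14*n - 2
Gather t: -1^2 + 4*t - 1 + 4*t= 8*t - 2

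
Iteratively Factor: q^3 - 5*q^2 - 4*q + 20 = (q - 2)*(q^2 - 3*q - 10) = (q - 2)*(q + 2)*(q - 5)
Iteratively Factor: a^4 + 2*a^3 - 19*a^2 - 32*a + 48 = (a - 4)*(a^3 + 6*a^2 + 5*a - 12) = (a - 4)*(a + 3)*(a^2 + 3*a - 4) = (a - 4)*(a - 1)*(a + 3)*(a + 4)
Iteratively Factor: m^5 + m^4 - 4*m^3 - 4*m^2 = (m + 1)*(m^4 - 4*m^2) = (m + 1)*(m + 2)*(m^3 - 2*m^2) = m*(m + 1)*(m + 2)*(m^2 - 2*m) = m*(m - 2)*(m + 1)*(m + 2)*(m)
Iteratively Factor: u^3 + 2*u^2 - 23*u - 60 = (u - 5)*(u^2 + 7*u + 12) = (u - 5)*(u + 3)*(u + 4)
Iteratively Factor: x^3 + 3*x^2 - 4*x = (x)*(x^2 + 3*x - 4) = x*(x + 4)*(x - 1)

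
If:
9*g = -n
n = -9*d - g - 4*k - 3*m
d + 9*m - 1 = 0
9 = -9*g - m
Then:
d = 82 - 9*n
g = -n/9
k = 347*n/18 - 711/4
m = n - 9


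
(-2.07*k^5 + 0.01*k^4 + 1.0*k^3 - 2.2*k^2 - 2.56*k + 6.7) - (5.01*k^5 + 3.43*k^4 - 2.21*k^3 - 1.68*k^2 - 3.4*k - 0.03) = -7.08*k^5 - 3.42*k^4 + 3.21*k^3 - 0.52*k^2 + 0.84*k + 6.73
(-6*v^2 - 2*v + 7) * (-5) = 30*v^2 + 10*v - 35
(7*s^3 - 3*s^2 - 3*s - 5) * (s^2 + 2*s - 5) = 7*s^5 + 11*s^4 - 44*s^3 + 4*s^2 + 5*s + 25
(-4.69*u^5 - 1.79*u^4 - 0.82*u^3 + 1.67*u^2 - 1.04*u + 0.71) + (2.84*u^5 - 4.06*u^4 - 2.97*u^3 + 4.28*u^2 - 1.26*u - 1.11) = -1.85*u^5 - 5.85*u^4 - 3.79*u^3 + 5.95*u^2 - 2.3*u - 0.4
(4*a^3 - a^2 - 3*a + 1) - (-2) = 4*a^3 - a^2 - 3*a + 3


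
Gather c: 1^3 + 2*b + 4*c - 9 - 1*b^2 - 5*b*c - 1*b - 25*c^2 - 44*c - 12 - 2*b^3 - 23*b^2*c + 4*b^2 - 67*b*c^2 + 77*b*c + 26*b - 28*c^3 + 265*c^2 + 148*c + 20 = -2*b^3 + 3*b^2 + 27*b - 28*c^3 + c^2*(240 - 67*b) + c*(-23*b^2 + 72*b + 108)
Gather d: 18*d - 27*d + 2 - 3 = -9*d - 1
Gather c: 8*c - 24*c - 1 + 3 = 2 - 16*c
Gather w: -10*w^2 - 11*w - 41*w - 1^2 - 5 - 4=-10*w^2 - 52*w - 10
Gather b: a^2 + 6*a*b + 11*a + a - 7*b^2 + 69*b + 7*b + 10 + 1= a^2 + 12*a - 7*b^2 + b*(6*a + 76) + 11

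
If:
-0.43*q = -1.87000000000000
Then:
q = 4.35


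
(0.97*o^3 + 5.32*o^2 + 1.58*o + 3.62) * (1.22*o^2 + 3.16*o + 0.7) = 1.1834*o^5 + 9.5556*o^4 + 19.4178*o^3 + 13.1332*o^2 + 12.5452*o + 2.534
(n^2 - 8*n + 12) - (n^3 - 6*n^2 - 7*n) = -n^3 + 7*n^2 - n + 12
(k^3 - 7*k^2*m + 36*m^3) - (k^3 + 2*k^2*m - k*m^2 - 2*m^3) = -9*k^2*m + k*m^2 + 38*m^3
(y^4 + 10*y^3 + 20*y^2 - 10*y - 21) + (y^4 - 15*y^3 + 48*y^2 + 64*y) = 2*y^4 - 5*y^3 + 68*y^2 + 54*y - 21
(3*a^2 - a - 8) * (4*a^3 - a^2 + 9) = 12*a^5 - 7*a^4 - 31*a^3 + 35*a^2 - 9*a - 72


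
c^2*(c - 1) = c^3 - c^2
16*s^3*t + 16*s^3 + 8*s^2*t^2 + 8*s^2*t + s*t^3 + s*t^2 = (4*s + t)^2*(s*t + s)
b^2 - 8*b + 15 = (b - 5)*(b - 3)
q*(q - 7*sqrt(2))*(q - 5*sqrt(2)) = q^3 - 12*sqrt(2)*q^2 + 70*q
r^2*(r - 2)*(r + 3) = r^4 + r^3 - 6*r^2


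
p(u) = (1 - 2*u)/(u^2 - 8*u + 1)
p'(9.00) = 1.50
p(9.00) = -1.70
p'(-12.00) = 0.01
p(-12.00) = 0.10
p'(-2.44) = 0.03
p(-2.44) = 0.22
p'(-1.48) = 0.06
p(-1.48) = 0.26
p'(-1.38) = 0.06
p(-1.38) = 0.27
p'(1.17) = 0.13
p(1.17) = 0.19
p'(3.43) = 0.11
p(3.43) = 0.40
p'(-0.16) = 1.20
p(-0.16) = 0.57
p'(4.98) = 0.23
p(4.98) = 0.64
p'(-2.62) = 0.03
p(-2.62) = 0.22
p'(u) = (1 - 2*u)*(8 - 2*u)/(u^2 - 8*u + 1)^2 - 2/(u^2 - 8*u + 1) = 2*(u^2 - u + 3)/(u^4 - 16*u^3 + 66*u^2 - 16*u + 1)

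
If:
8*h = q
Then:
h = q/8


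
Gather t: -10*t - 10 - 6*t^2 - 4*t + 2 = -6*t^2 - 14*t - 8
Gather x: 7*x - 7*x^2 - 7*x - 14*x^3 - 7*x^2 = -14*x^3 - 14*x^2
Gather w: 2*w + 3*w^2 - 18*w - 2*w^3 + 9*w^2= -2*w^3 + 12*w^2 - 16*w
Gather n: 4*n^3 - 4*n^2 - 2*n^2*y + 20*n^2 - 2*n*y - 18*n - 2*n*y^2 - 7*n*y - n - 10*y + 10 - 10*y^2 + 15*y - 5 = 4*n^3 + n^2*(16 - 2*y) + n*(-2*y^2 - 9*y - 19) - 10*y^2 + 5*y + 5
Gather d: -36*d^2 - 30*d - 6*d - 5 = -36*d^2 - 36*d - 5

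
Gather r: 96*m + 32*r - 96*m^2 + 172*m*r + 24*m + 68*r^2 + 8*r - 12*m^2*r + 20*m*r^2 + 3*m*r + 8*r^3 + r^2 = -96*m^2 + 120*m + 8*r^3 + r^2*(20*m + 69) + r*(-12*m^2 + 175*m + 40)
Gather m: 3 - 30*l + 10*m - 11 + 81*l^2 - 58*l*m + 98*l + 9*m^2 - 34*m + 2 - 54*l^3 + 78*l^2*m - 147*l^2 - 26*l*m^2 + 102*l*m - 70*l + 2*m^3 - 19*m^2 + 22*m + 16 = -54*l^3 - 66*l^2 - 2*l + 2*m^3 + m^2*(-26*l - 10) + m*(78*l^2 + 44*l - 2) + 10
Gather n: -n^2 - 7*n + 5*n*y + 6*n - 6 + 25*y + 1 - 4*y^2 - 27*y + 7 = -n^2 + n*(5*y - 1) - 4*y^2 - 2*y + 2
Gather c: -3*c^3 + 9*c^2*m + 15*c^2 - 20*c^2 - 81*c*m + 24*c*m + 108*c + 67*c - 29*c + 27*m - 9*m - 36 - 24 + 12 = -3*c^3 + c^2*(9*m - 5) + c*(146 - 57*m) + 18*m - 48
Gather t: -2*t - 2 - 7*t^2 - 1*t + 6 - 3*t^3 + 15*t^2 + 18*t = -3*t^3 + 8*t^2 + 15*t + 4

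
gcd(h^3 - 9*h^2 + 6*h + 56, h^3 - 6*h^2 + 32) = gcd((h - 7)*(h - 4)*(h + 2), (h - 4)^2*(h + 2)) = h^2 - 2*h - 8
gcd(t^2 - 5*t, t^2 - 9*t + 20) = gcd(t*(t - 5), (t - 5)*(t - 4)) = t - 5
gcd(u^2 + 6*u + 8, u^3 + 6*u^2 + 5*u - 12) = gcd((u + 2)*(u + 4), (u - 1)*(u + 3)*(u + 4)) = u + 4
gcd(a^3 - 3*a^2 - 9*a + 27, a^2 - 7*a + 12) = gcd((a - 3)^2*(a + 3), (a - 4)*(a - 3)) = a - 3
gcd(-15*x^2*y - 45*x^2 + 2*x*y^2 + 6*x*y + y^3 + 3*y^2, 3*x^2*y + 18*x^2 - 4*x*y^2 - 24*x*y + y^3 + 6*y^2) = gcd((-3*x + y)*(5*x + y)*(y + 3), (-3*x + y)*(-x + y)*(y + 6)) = 3*x - y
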